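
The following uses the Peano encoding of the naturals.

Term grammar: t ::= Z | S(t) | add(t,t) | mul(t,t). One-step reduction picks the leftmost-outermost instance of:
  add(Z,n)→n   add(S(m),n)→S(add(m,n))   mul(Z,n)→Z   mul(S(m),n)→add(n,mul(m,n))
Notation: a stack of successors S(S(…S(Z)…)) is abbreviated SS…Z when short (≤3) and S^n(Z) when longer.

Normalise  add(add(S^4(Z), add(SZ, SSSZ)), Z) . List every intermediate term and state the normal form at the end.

  start: add(add(S^4(Z), add(SZ, SSSZ)), Z)
  [1] add(S(add(SSSZ, add(SZ, SSSZ))), Z)
  [2] S(add(add(SSSZ, add(SZ, SSSZ)), Z))
  [3] S(add(S(add(SSZ, add(SZ, SSSZ))), Z))
  [4] S(S(add(add(SSZ, add(SZ, SSSZ)), Z)))
  [5] S(S(add(S(add(SZ, add(SZ, SSSZ))), Z)))
  [6] S(S(S(add(add(SZ, add(SZ, SSSZ)), Z))))
  [7] S(S(S(add(S(add(Z, add(SZ, SSSZ))), Z))))
  [8] S(S(S(S(add(add(Z, add(SZ, SSSZ)), Z)))))
  [9] S(S(S(S(add(add(SZ, SSSZ), Z)))))
  [10] S(S(S(S(add(S(add(Z, SSSZ)), Z)))))
  [11] S(S(S(S(S(add(add(Z, SSSZ), Z))))))
  [12] S(S(S(S(S(add(SSSZ, Z))))))
  [13] S(S(S(S(S(S(add(SSZ, Z)))))))
  [14] S(S(S(S(S(S(S(add(SZ, Z))))))))
  [15] S(S(S(S(S(S(S(S(add(Z, Z)))))))))
  [16] S^8(Z)

Answer: normal form = S^8(Z)  (in 16 steps)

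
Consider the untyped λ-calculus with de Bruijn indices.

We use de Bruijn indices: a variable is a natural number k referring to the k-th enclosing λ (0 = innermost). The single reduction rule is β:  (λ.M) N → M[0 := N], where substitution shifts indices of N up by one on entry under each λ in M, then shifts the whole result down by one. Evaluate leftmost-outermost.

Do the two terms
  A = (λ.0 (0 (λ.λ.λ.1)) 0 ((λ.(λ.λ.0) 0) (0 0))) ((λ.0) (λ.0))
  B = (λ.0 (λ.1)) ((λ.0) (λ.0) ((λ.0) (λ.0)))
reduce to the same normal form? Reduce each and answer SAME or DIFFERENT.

Answer: SAME — A ⇓ λ.λ.0, B ⇓ λ.λ.0

Reduction:
Term A:
  start: (λ.0 (0 (λ.λ.λ.1)) 0 ((λ.(λ.λ.0) 0) (0 0))) ((λ.0) (λ.0))
  [1] (λ.0) (λ.0) ((λ.0) (λ.0) (λ.λ.λ.1)) ((λ.0) (λ.0)) ((λ.(λ.λ.0) 0) ((λ.0) (λ.0) ((λ.0) (λ.0))))
  [2] (λ.0) ((λ.0) (λ.0) (λ.λ.λ.1)) ((λ.0) (λ.0)) ((λ.(λ.λ.0) 0) ((λ.0) (λ.0) ((λ.0) (λ.0))))
  [3] (λ.0) (λ.0) (λ.λ.λ.1) ((λ.0) (λ.0)) ((λ.(λ.λ.0) 0) ((λ.0) (λ.0) ((λ.0) (λ.0))))
  [4] (λ.0) (λ.λ.λ.1) ((λ.0) (λ.0)) ((λ.(λ.λ.0) 0) ((λ.0) (λ.0) ((λ.0) (λ.0))))
  [5] (λ.λ.λ.1) ((λ.0) (λ.0)) ((λ.(λ.λ.0) 0) ((λ.0) (λ.0) ((λ.0) (λ.0))))
  [6] (λ.λ.1) ((λ.(λ.λ.0) 0) ((λ.0) (λ.0) ((λ.0) (λ.0))))
  [7] λ.(λ.(λ.λ.0) 0) ((λ.0) (λ.0) ((λ.0) (λ.0)))
  [8] λ.(λ.λ.0) ((λ.0) (λ.0) ((λ.0) (λ.0)))
  [9] λ.λ.0

Term B:
  start: (λ.0 (λ.1)) ((λ.0) (λ.0) ((λ.0) (λ.0)))
  [1] (λ.0) (λ.0) ((λ.0) (λ.0)) (λ.(λ.0) (λ.0) ((λ.0) (λ.0)))
  [2] (λ.0) ((λ.0) (λ.0)) (λ.(λ.0) (λ.0) ((λ.0) (λ.0)))
  [3] (λ.0) (λ.0) (λ.(λ.0) (λ.0) ((λ.0) (λ.0)))
  [4] (λ.0) (λ.(λ.0) (λ.0) ((λ.0) (λ.0)))
  [5] λ.(λ.0) (λ.0) ((λ.0) (λ.0))
  [6] λ.(λ.0) ((λ.0) (λ.0))
  [7] λ.(λ.0) (λ.0)
  [8] λ.λ.0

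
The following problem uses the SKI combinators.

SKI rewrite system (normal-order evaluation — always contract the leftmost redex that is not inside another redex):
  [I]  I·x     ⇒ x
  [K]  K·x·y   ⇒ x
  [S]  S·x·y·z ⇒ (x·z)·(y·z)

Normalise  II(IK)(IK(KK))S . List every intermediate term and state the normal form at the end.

Answer: normal form = K(KK)  (in 5 steps)

Reduction:
  start: II(IK)(IK(KK))S
  step 1: I(IK)(IK(KK))S
  step 2: IK(IK(KK))S
  step 3: K(IK(KK))S
  step 4: IK(KK)
  step 5: K(KK)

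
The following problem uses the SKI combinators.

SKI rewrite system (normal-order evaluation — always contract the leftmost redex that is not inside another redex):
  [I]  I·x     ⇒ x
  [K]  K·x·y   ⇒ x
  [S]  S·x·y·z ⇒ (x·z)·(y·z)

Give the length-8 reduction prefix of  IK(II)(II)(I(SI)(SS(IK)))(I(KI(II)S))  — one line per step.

  start: IK(II)(II)(I(SI)(SS(IK)))(I(KI(II)S))
  [1] K(II)(II)(I(SI)(SS(IK)))(I(KI(II)S))
  [2] II(I(SI)(SS(IK)))(I(KI(II)S))
  [3] I(I(SI)(SS(IK)))(I(KI(II)S))
  [4] I(SI)(SS(IK))(I(KI(II)S))
  [5] SI(SS(IK))(I(KI(II)S))
  [6] I(I(KI(II)S))(SS(IK)(I(KI(II)S)))
  [7] I(KI(II)S)(SS(IK)(I(KI(II)S)))
  [8] KI(II)S(SS(IK)(I(KI(II)S)))

Answer: after 8 steps: KI(II)S(SS(IK)(I(KI(II)S)))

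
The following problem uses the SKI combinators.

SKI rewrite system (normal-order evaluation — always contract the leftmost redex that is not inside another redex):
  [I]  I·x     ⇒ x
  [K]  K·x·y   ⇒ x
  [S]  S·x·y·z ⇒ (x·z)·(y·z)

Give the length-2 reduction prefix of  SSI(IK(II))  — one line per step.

  start: SSI(IK(II))
  [1] S(IK(II))(I(IK(II)))
  [2] S(K(II))(I(IK(II)))

Answer: after 2 steps: S(K(II))(I(IK(II)))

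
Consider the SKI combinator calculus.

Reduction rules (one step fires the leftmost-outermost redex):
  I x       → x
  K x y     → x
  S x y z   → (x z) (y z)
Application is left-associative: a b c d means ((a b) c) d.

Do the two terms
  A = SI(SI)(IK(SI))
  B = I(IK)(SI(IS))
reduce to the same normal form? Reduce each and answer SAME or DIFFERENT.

Answer: DIFFERENT — A ⇓ SI, B ⇓ K(SIS)

Derivation:
Term A:
  start: SI(SI)(IK(SI))
  [1] I(IK(SI))(SI(IK(SI)))
  [2] IK(SI)(SI(IK(SI)))
  [3] K(SI)(SI(IK(SI)))
  [4] SI

Term B:
  start: I(IK)(SI(IS))
  [1] IK(SI(IS))
  [2] K(SI(IS))
  [3] K(SIS)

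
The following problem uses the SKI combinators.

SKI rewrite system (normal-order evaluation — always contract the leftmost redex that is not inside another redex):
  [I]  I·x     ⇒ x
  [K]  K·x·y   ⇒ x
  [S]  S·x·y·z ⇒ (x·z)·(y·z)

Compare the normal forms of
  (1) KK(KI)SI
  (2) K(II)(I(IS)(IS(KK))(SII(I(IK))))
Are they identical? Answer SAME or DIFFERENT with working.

Term A:
  start: KK(KI)SI
  →1  KSI
  →2  S

Term B:
  start: K(II)(I(IS)(IS(KK))(SII(I(IK))))
  →1  II
  →2  I

Answer: DIFFERENT — A ⇓ S, B ⇓ I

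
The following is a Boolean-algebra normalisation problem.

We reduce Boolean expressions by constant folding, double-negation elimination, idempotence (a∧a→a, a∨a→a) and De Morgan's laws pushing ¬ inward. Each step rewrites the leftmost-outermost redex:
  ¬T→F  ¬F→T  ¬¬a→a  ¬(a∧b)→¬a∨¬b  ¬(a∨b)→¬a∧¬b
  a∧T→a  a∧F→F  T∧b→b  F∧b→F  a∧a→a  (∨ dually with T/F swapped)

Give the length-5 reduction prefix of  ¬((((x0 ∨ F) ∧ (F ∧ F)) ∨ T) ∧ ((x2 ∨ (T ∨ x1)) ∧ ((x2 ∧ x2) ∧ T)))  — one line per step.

Answer: after 5 steps: (((¬x0 ∧ T) ∨ ¬(F ∧ F)) ∧ ¬T) ∨ ¬((x2 ∨ (T ∨ x1)) ∧ ((x2 ∧ x2) ∧ T))

Working:
  start: ¬((((x0 ∨ F) ∧ (F ∧ F)) ∨ T) ∧ ((x2 ∨ (T ∨ x1)) ∧ ((x2 ∧ x2) ∧ T)))
  step 1: ¬(((x0 ∨ F) ∧ (F ∧ F)) ∨ T) ∨ ¬((x2 ∨ (T ∨ x1)) ∧ ((x2 ∧ x2) ∧ T))
  step 2: (¬((x0 ∨ F) ∧ (F ∧ F)) ∧ ¬T) ∨ ¬((x2 ∨ (T ∨ x1)) ∧ ((x2 ∧ x2) ∧ T))
  step 3: ((¬(x0 ∨ F) ∨ ¬(F ∧ F)) ∧ ¬T) ∨ ¬((x2 ∨ (T ∨ x1)) ∧ ((x2 ∧ x2) ∧ T))
  step 4: (((¬x0 ∧ ¬F) ∨ ¬(F ∧ F)) ∧ ¬T) ∨ ¬((x2 ∨ (T ∨ x1)) ∧ ((x2 ∧ x2) ∧ T))
  step 5: (((¬x0 ∧ T) ∨ ¬(F ∧ F)) ∧ ¬T) ∨ ¬((x2 ∨ (T ∨ x1)) ∧ ((x2 ∧ x2) ∧ T))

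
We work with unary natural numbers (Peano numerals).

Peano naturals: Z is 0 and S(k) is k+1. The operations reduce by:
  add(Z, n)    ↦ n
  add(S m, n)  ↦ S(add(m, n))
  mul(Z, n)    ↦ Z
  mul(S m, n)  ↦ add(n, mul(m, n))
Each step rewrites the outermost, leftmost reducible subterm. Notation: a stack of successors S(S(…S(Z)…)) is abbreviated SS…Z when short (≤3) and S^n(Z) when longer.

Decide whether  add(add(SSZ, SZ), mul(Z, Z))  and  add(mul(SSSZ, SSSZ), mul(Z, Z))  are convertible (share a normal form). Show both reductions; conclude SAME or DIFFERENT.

Term A:
  start: add(add(SSZ, SZ), mul(Z, Z))
  [1] add(S(add(SZ, SZ)), mul(Z, Z))
  [2] S(add(add(SZ, SZ), mul(Z, Z)))
  [3] S(add(S(add(Z, SZ)), mul(Z, Z)))
  [4] S(S(add(add(Z, SZ), mul(Z, Z))))
  [5] S(S(add(SZ, mul(Z, Z))))
  [6] S(S(S(add(Z, mul(Z, Z)))))
  [7] S(S(S(mul(Z, Z))))
  [8] SSSZ

Term B:
  start: add(mul(SSSZ, SSSZ), mul(Z, Z))
  [1] add(add(SSSZ, mul(SSZ, SSSZ)), mul(Z, Z))
  [2] add(S(add(SSZ, mul(SSZ, SSSZ))), mul(Z, Z))
  [3] S(add(add(SSZ, mul(SSZ, SSSZ)), mul(Z, Z)))
  [4] S(add(S(add(SZ, mul(SSZ, SSSZ))), mul(Z, Z)))
  [5] S(S(add(add(SZ, mul(SSZ, SSSZ)), mul(Z, Z))))
  [6] S(S(add(S(add(Z, mul(SSZ, SSSZ))), mul(Z, Z))))
  [7] S(S(S(add(add(Z, mul(SSZ, SSSZ)), mul(Z, Z)))))
  [8] S(S(S(add(mul(SSZ, SSSZ), mul(Z, Z)))))
  [9] S(S(S(add(add(SSSZ, mul(SZ, SSSZ)), mul(Z, Z)))))
  [10] S(S(S(add(S(add(SSZ, mul(SZ, SSSZ))), mul(Z, Z)))))
  [11] S(S(S(S(add(add(SSZ, mul(SZ, SSSZ)), mul(Z, Z))))))
  [12] S(S(S(S(add(S(add(SZ, mul(SZ, SSSZ))), mul(Z, Z))))))
  [13] S(S(S(S(S(add(add(SZ, mul(SZ, SSSZ)), mul(Z, Z)))))))
  [14] S(S(S(S(S(add(S(add(Z, mul(SZ, SSSZ))), mul(Z, Z)))))))
  [15] S(S(S(S(S(S(add(add(Z, mul(SZ, SSSZ)), mul(Z, Z))))))))
  [16] S(S(S(S(S(S(add(mul(SZ, SSSZ), mul(Z, Z))))))))
  [17] S(S(S(S(S(S(add(add(SSSZ, mul(Z, SSSZ)), mul(Z, Z))))))))
  [18] S(S(S(S(S(S(add(S(add(SSZ, mul(Z, SSSZ))), mul(Z, Z))))))))
  [19] S(S(S(S(S(S(S(add(add(SSZ, mul(Z, SSSZ)), mul(Z, Z)))))))))
  [20] S(S(S(S(S(S(S(add(S(add(SZ, mul(Z, SSSZ))), mul(Z, Z)))))))))
  [21] S(S(S(S(S(S(S(S(add(add(SZ, mul(Z, SSSZ)), mul(Z, Z))))))))))
  [22] S(S(S(S(S(S(S(S(add(S(add(Z, mul(Z, SSSZ))), mul(Z, Z))))))))))
  [23] S(S(S(S(S(S(S(S(S(add(add(Z, mul(Z, SSSZ)), mul(Z, Z)))))))))))
  [24] S(S(S(S(S(S(S(S(S(add(mul(Z, SSSZ), mul(Z, Z)))))))))))
  [25] S(S(S(S(S(S(S(S(S(add(Z, mul(Z, Z)))))))))))
  [26] S(S(S(S(S(S(S(S(S(mul(Z, Z))))))))))
  [27] S^9(Z)

Answer: DIFFERENT — A ⇓ SSSZ, B ⇓ S^9(Z)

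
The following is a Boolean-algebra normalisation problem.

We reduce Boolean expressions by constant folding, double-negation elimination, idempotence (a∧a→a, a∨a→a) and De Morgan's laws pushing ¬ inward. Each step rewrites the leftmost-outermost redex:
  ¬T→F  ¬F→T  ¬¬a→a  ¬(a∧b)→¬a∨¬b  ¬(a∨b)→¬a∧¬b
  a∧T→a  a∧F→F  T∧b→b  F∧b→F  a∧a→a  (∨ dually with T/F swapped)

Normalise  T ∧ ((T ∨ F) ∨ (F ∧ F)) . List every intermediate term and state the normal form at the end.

  start: T ∧ ((T ∨ F) ∨ (F ∧ F))
  →1  (T ∨ F) ∨ (F ∧ F)
  →2  T ∨ (F ∧ F)
  →3  T

Answer: normal form = T  (in 3 steps)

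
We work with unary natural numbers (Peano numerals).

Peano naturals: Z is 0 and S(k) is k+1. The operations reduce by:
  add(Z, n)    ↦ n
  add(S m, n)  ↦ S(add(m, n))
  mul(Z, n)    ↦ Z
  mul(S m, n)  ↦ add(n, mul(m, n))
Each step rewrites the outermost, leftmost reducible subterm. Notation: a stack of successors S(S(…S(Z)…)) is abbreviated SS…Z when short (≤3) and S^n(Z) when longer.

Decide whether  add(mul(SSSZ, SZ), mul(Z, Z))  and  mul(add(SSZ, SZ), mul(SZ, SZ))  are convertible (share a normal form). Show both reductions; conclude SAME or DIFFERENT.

Answer: SAME — A ⇓ SSSZ, B ⇓ SSSZ

Working:
Term A:
  start: add(mul(SSSZ, SZ), mul(Z, Z))
  [1] add(add(SZ, mul(SSZ, SZ)), mul(Z, Z))
  [2] add(S(add(Z, mul(SSZ, SZ))), mul(Z, Z))
  [3] S(add(add(Z, mul(SSZ, SZ)), mul(Z, Z)))
  [4] S(add(mul(SSZ, SZ), mul(Z, Z)))
  [5] S(add(add(SZ, mul(SZ, SZ)), mul(Z, Z)))
  [6] S(add(S(add(Z, mul(SZ, SZ))), mul(Z, Z)))
  [7] S(S(add(add(Z, mul(SZ, SZ)), mul(Z, Z))))
  [8] S(S(add(mul(SZ, SZ), mul(Z, Z))))
  [9] S(S(add(add(SZ, mul(Z, SZ)), mul(Z, Z))))
  [10] S(S(add(S(add(Z, mul(Z, SZ))), mul(Z, Z))))
  [11] S(S(S(add(add(Z, mul(Z, SZ)), mul(Z, Z)))))
  [12] S(S(S(add(mul(Z, SZ), mul(Z, Z)))))
  [13] S(S(S(add(Z, mul(Z, Z)))))
  [14] S(S(S(mul(Z, Z))))
  [15] SSSZ

Term B:
  start: mul(add(SSZ, SZ), mul(SZ, SZ))
  [1] mul(S(add(SZ, SZ)), mul(SZ, SZ))
  [2] add(mul(SZ, SZ), mul(add(SZ, SZ), mul(SZ, SZ)))
  [3] add(add(SZ, mul(Z, SZ)), mul(add(SZ, SZ), mul(SZ, SZ)))
  [4] add(S(add(Z, mul(Z, SZ))), mul(add(SZ, SZ), mul(SZ, SZ)))
  [5] S(add(add(Z, mul(Z, SZ)), mul(add(SZ, SZ), mul(SZ, SZ))))
  [6] S(add(mul(Z, SZ), mul(add(SZ, SZ), mul(SZ, SZ))))
  [7] S(add(Z, mul(add(SZ, SZ), mul(SZ, SZ))))
  [8] S(mul(add(SZ, SZ), mul(SZ, SZ)))
  [9] S(mul(S(add(Z, SZ)), mul(SZ, SZ)))
  [10] S(add(mul(SZ, SZ), mul(add(Z, SZ), mul(SZ, SZ))))
  [11] S(add(add(SZ, mul(Z, SZ)), mul(add(Z, SZ), mul(SZ, SZ))))
  [12] S(add(S(add(Z, mul(Z, SZ))), mul(add(Z, SZ), mul(SZ, SZ))))
  [13] S(S(add(add(Z, mul(Z, SZ)), mul(add(Z, SZ), mul(SZ, SZ)))))
  [14] S(S(add(mul(Z, SZ), mul(add(Z, SZ), mul(SZ, SZ)))))
  [15] S(S(add(Z, mul(add(Z, SZ), mul(SZ, SZ)))))
  [16] S(S(mul(add(Z, SZ), mul(SZ, SZ))))
  [17] S(S(mul(SZ, mul(SZ, SZ))))
  [18] S(S(add(mul(SZ, SZ), mul(Z, mul(SZ, SZ)))))
  [19] S(S(add(add(SZ, mul(Z, SZ)), mul(Z, mul(SZ, SZ)))))
  [20] S(S(add(S(add(Z, mul(Z, SZ))), mul(Z, mul(SZ, SZ)))))
  [21] S(S(S(add(add(Z, mul(Z, SZ)), mul(Z, mul(SZ, SZ))))))
  [22] S(S(S(add(mul(Z, SZ), mul(Z, mul(SZ, SZ))))))
  [23] S(S(S(add(Z, mul(Z, mul(SZ, SZ))))))
  [24] S(S(S(mul(Z, mul(SZ, SZ)))))
  [25] SSSZ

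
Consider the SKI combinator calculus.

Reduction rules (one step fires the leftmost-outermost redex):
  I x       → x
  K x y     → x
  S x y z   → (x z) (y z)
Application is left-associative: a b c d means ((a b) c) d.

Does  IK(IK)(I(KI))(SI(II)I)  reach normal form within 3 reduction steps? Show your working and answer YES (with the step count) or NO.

  start: IK(IK)(I(KI))(SI(II)I)
  [1] K(IK)(I(KI))(SI(II)I)
  [2] IK(SI(II)I)
  [3] K(SI(II)I)

Answer: NO — after 3 steps the term is K(SI(II)I), not yet normal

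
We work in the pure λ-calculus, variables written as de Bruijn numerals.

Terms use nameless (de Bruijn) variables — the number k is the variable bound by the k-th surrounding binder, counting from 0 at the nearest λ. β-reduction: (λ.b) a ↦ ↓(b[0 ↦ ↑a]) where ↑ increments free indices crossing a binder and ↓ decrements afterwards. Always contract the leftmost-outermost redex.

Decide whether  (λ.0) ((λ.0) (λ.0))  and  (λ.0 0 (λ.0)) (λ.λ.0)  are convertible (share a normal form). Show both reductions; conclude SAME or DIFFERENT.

Term A:
  start: (λ.0) ((λ.0) (λ.0))
  step 1: (λ.0) (λ.0)
  step 2: λ.0

Term B:
  start: (λ.0 0 (λ.0)) (λ.λ.0)
  step 1: (λ.λ.0) (λ.λ.0) (λ.0)
  step 2: (λ.0) (λ.0)
  step 3: λ.0

Answer: SAME — A ⇓ λ.0, B ⇓ λ.0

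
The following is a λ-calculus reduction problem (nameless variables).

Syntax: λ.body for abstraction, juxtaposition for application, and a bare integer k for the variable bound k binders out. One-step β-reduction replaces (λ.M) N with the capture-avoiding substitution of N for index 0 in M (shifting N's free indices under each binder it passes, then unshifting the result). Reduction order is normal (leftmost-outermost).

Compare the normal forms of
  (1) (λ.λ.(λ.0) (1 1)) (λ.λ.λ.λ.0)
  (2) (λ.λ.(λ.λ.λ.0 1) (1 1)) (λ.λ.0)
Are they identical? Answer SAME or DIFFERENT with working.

Term A:
  start: (λ.λ.(λ.0) (1 1)) (λ.λ.λ.λ.0)
  →1  λ.(λ.0) ((λ.λ.λ.λ.0) (λ.λ.λ.λ.0))
  →2  λ.(λ.λ.λ.λ.0) (λ.λ.λ.λ.0)
  →3  λ.λ.λ.λ.0

Term B:
  start: (λ.λ.(λ.λ.λ.0 1) (1 1)) (λ.λ.0)
  →1  λ.(λ.λ.λ.0 1) ((λ.λ.0) (λ.λ.0))
  →2  λ.λ.λ.0 1

Answer: DIFFERENT — A ⇓ λ.λ.λ.λ.0, B ⇓ λ.λ.λ.0 1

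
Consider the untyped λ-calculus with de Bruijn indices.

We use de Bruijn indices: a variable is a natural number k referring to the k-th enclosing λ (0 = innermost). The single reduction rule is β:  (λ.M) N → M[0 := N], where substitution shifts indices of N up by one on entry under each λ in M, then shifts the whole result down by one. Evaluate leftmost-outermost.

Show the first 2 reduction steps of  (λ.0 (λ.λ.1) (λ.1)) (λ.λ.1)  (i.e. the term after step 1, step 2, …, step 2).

Answer: after 2 steps: (λ.λ.λ.1) (λ.λ.λ.1)

Working:
  start: (λ.0 (λ.λ.1) (λ.1)) (λ.λ.1)
  step 1: (λ.λ.1) (λ.λ.1) (λ.λ.λ.1)
  step 2: (λ.λ.λ.1) (λ.λ.λ.1)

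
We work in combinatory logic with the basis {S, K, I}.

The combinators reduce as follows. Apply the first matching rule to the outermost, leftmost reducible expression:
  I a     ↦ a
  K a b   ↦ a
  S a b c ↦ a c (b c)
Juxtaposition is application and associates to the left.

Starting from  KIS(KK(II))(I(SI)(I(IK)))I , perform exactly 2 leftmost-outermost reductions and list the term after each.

  start: KIS(KK(II))(I(SI)(I(IK)))I
  step 1: I(KK(II))(I(SI)(I(IK)))I
  step 2: KK(II)(I(SI)(I(IK)))I

Answer: after 2 steps: KK(II)(I(SI)(I(IK)))I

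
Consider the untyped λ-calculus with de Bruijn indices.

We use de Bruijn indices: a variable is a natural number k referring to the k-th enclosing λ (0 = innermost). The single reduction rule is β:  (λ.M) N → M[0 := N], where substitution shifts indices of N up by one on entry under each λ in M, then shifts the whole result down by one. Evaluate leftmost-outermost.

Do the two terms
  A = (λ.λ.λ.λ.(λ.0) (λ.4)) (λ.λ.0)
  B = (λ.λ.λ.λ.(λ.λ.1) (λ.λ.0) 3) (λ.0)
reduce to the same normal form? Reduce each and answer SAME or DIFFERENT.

Term A:
  start: (λ.λ.λ.λ.(λ.0) (λ.4)) (λ.λ.0)
  step 1: λ.λ.λ.(λ.0) (λ.λ.λ.0)
  step 2: λ.λ.λ.λ.λ.λ.0

Term B:
  start: (λ.λ.λ.λ.(λ.λ.1) (λ.λ.0) 3) (λ.0)
  step 1: λ.λ.λ.(λ.λ.1) (λ.λ.0) (λ.0)
  step 2: λ.λ.λ.(λ.λ.λ.0) (λ.0)
  step 3: λ.λ.λ.λ.λ.0

Answer: DIFFERENT — A ⇓ λ.λ.λ.λ.λ.λ.0, B ⇓ λ.λ.λ.λ.λ.0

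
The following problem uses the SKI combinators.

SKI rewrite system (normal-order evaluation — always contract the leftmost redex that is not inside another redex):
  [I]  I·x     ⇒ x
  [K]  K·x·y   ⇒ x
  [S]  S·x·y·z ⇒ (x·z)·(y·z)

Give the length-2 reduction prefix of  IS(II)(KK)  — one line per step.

Answer: after 2 steps: SI(KK)

Working:
  start: IS(II)(KK)
  step 1: S(II)(KK)
  step 2: SI(KK)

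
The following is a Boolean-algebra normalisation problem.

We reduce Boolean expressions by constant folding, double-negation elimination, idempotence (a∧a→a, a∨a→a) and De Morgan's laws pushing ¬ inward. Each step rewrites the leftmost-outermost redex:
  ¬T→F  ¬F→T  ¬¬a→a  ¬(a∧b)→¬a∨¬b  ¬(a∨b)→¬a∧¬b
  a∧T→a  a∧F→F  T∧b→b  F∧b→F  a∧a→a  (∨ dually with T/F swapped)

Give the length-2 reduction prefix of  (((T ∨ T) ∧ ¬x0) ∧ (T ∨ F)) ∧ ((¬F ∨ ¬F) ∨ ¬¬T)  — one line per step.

  start: (((T ∨ T) ∧ ¬x0) ∧ (T ∨ F)) ∧ ((¬F ∨ ¬F) ∨ ¬¬T)
  →1  ((T ∧ ¬x0) ∧ (T ∨ F)) ∧ ((¬F ∨ ¬F) ∨ ¬¬T)
  →2  (¬x0 ∧ (T ∨ F)) ∧ ((¬F ∨ ¬F) ∨ ¬¬T)

Answer: after 2 steps: (¬x0 ∧ (T ∨ F)) ∧ ((¬F ∨ ¬F) ∨ ¬¬T)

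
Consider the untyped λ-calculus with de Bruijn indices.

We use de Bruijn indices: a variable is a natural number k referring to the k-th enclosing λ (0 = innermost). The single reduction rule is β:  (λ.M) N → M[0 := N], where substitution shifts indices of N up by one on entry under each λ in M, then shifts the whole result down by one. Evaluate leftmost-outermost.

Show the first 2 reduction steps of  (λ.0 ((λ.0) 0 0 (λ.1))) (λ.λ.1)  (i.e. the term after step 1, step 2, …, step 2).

  start: (λ.0 ((λ.0) 0 0 (λ.1))) (λ.λ.1)
  [1] (λ.λ.1) ((λ.0) (λ.λ.1) (λ.λ.1) (λ.λ.λ.1))
  [2] λ.(λ.0) (λ.λ.1) (λ.λ.1) (λ.λ.λ.1)

Answer: after 2 steps: λ.(λ.0) (λ.λ.1) (λ.λ.1) (λ.λ.λ.1)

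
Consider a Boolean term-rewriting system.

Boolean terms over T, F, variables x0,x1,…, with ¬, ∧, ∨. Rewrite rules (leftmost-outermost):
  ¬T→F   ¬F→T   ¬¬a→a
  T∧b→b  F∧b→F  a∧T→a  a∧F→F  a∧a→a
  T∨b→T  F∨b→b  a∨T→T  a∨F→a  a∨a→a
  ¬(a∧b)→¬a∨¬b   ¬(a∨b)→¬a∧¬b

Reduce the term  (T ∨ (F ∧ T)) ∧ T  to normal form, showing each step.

  start: (T ∨ (F ∧ T)) ∧ T
  →1  T ∨ (F ∧ T)
  →2  T

Answer: normal form = T  (in 2 steps)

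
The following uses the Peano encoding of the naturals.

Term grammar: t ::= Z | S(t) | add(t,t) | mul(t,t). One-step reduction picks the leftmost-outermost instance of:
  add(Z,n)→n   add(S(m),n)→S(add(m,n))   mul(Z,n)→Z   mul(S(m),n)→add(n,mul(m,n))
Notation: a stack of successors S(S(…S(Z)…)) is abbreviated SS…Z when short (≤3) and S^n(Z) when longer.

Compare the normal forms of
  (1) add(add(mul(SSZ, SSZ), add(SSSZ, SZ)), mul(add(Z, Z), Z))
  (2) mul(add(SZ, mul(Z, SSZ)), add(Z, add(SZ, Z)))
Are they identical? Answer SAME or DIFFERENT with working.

Term A:
  start: add(add(mul(SSZ, SSZ), add(SSSZ, SZ)), mul(add(Z, Z), Z))
  step 1: add(add(add(SSZ, mul(SZ, SSZ)), add(SSSZ, SZ)), mul(add(Z, Z), Z))
  step 2: add(add(S(add(SZ, mul(SZ, SSZ))), add(SSSZ, SZ)), mul(add(Z, Z), Z))
  step 3: add(S(add(add(SZ, mul(SZ, SSZ)), add(SSSZ, SZ))), mul(add(Z, Z), Z))
  step 4: S(add(add(add(SZ, mul(SZ, SSZ)), add(SSSZ, SZ)), mul(add(Z, Z), Z)))
  step 5: S(add(add(S(add(Z, mul(SZ, SSZ))), add(SSSZ, SZ)), mul(add(Z, Z), Z)))
  step 6: S(add(S(add(add(Z, mul(SZ, SSZ)), add(SSSZ, SZ))), mul(add(Z, Z), Z)))
  step 7: S(S(add(add(add(Z, mul(SZ, SSZ)), add(SSSZ, SZ)), mul(add(Z, Z), Z))))
  step 8: S(S(add(add(mul(SZ, SSZ), add(SSSZ, SZ)), mul(add(Z, Z), Z))))
  step 9: S(S(add(add(add(SSZ, mul(Z, SSZ)), add(SSSZ, SZ)), mul(add(Z, Z), Z))))
  step 10: S(S(add(add(S(add(SZ, mul(Z, SSZ))), add(SSSZ, SZ)), mul(add(Z, Z), Z))))
  step 11: S(S(add(S(add(add(SZ, mul(Z, SSZ)), add(SSSZ, SZ))), mul(add(Z, Z), Z))))
  step 12: S(S(S(add(add(add(SZ, mul(Z, SSZ)), add(SSSZ, SZ)), mul(add(Z, Z), Z)))))
  step 13: S(S(S(add(add(S(add(Z, mul(Z, SSZ))), add(SSSZ, SZ)), mul(add(Z, Z), Z)))))
  step 14: S(S(S(add(S(add(add(Z, mul(Z, SSZ)), add(SSSZ, SZ))), mul(add(Z, Z), Z)))))
  step 15: S(S(S(S(add(add(add(Z, mul(Z, SSZ)), add(SSSZ, SZ)), mul(add(Z, Z), Z))))))
  step 16: S(S(S(S(add(add(mul(Z, SSZ), add(SSSZ, SZ)), mul(add(Z, Z), Z))))))
  step 17: S(S(S(S(add(add(Z, add(SSSZ, SZ)), mul(add(Z, Z), Z))))))
  step 18: S(S(S(S(add(add(SSSZ, SZ), mul(add(Z, Z), Z))))))
  step 19: S(S(S(S(add(S(add(SSZ, SZ)), mul(add(Z, Z), Z))))))
  step 20: S(S(S(S(S(add(add(SSZ, SZ), mul(add(Z, Z), Z)))))))
  step 21: S(S(S(S(S(add(S(add(SZ, SZ)), mul(add(Z, Z), Z)))))))
  step 22: S(S(S(S(S(S(add(add(SZ, SZ), mul(add(Z, Z), Z))))))))
  step 23: S(S(S(S(S(S(add(S(add(Z, SZ)), mul(add(Z, Z), Z))))))))
  step 24: S(S(S(S(S(S(S(add(add(Z, SZ), mul(add(Z, Z), Z)))))))))
  step 25: S(S(S(S(S(S(S(add(SZ, mul(add(Z, Z), Z)))))))))
  step 26: S(S(S(S(S(S(S(S(add(Z, mul(add(Z, Z), Z))))))))))
  step 27: S(S(S(S(S(S(S(S(mul(add(Z, Z), Z)))))))))
  step 28: S(S(S(S(S(S(S(S(mul(Z, Z)))))))))
  step 29: S^8(Z)

Term B:
  start: mul(add(SZ, mul(Z, SSZ)), add(Z, add(SZ, Z)))
  step 1: mul(S(add(Z, mul(Z, SSZ))), add(Z, add(SZ, Z)))
  step 2: add(add(Z, add(SZ, Z)), mul(add(Z, mul(Z, SSZ)), add(Z, add(SZ, Z))))
  step 3: add(add(SZ, Z), mul(add(Z, mul(Z, SSZ)), add(Z, add(SZ, Z))))
  step 4: add(S(add(Z, Z)), mul(add(Z, mul(Z, SSZ)), add(Z, add(SZ, Z))))
  step 5: S(add(add(Z, Z), mul(add(Z, mul(Z, SSZ)), add(Z, add(SZ, Z)))))
  step 6: S(add(Z, mul(add(Z, mul(Z, SSZ)), add(Z, add(SZ, Z)))))
  step 7: S(mul(add(Z, mul(Z, SSZ)), add(Z, add(SZ, Z))))
  step 8: S(mul(mul(Z, SSZ), add(Z, add(SZ, Z))))
  step 9: S(mul(Z, add(Z, add(SZ, Z))))
  step 10: SZ

Answer: DIFFERENT — A ⇓ S^8(Z), B ⇓ SZ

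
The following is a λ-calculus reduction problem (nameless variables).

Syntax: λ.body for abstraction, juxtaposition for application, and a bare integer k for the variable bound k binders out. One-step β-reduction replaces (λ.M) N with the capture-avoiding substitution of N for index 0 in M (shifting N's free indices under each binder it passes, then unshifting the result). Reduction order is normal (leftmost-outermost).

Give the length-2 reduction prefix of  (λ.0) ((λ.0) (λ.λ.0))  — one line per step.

Answer: after 2 steps: λ.λ.0

Reduction:
  start: (λ.0) ((λ.0) (λ.λ.0))
  [1] (λ.0) (λ.λ.0)
  [2] λ.λ.0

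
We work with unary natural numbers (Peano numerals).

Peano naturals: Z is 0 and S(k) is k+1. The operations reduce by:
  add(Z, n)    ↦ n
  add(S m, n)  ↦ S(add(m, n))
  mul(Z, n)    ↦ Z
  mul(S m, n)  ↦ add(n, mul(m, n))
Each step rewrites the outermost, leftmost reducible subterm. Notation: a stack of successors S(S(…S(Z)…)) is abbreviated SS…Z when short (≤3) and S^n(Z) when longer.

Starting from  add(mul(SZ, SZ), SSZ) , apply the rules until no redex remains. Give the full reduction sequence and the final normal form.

Answer: normal form = SSSZ  (in 6 steps)

Derivation:
  start: add(mul(SZ, SZ), SSZ)
  [1] add(add(SZ, mul(Z, SZ)), SSZ)
  [2] add(S(add(Z, mul(Z, SZ))), SSZ)
  [3] S(add(add(Z, mul(Z, SZ)), SSZ))
  [4] S(add(mul(Z, SZ), SSZ))
  [5] S(add(Z, SSZ))
  [6] SSSZ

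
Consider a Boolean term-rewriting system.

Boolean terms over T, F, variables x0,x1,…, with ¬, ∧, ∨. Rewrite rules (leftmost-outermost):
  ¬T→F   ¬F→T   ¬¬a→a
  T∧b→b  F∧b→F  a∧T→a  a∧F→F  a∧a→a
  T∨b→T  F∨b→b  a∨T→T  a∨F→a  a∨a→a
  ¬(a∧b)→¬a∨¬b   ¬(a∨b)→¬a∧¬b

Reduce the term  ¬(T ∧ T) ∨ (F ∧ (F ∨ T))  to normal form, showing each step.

Answer: normal form = F  (in 5 steps)

Working:
  start: ¬(T ∧ T) ∨ (F ∧ (F ∨ T))
  →1  (¬T ∨ ¬T) ∨ (F ∧ (F ∨ T))
  →2  ¬T ∨ (F ∧ (F ∨ T))
  →3  F ∨ (F ∧ (F ∨ T))
  →4  F ∧ (F ∨ T)
  →5  F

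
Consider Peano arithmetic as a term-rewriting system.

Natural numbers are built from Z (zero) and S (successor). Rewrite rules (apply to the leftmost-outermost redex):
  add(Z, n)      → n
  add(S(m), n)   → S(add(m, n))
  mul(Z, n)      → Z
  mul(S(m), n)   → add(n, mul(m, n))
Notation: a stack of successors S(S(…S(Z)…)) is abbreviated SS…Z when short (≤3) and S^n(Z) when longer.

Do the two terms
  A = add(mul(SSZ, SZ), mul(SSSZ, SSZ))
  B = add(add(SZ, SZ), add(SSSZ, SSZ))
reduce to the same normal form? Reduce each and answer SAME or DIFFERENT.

Term A:
  start: add(mul(SSZ, SZ), mul(SSSZ, SSZ))
  [1] add(add(SZ, mul(SZ, SZ)), mul(SSSZ, SSZ))
  [2] add(S(add(Z, mul(SZ, SZ))), mul(SSSZ, SSZ))
  [3] S(add(add(Z, mul(SZ, SZ)), mul(SSSZ, SSZ)))
  [4] S(add(mul(SZ, SZ), mul(SSSZ, SSZ)))
  [5] S(add(add(SZ, mul(Z, SZ)), mul(SSSZ, SSZ)))
  [6] S(add(S(add(Z, mul(Z, SZ))), mul(SSSZ, SSZ)))
  [7] S(S(add(add(Z, mul(Z, SZ)), mul(SSSZ, SSZ))))
  [8] S(S(add(mul(Z, SZ), mul(SSSZ, SSZ))))
  [9] S(S(add(Z, mul(SSSZ, SSZ))))
  [10] S(S(mul(SSSZ, SSZ)))
  [11] S(S(add(SSZ, mul(SSZ, SSZ))))
  [12] S(S(S(add(SZ, mul(SSZ, SSZ)))))
  [13] S(S(S(S(add(Z, mul(SSZ, SSZ))))))
  [14] S(S(S(S(mul(SSZ, SSZ)))))
  [15] S(S(S(S(add(SSZ, mul(SZ, SSZ))))))
  [16] S(S(S(S(S(add(SZ, mul(SZ, SSZ)))))))
  [17] S(S(S(S(S(S(add(Z, mul(SZ, SSZ))))))))
  [18] S(S(S(S(S(S(mul(SZ, SSZ)))))))
  [19] S(S(S(S(S(S(add(SSZ, mul(Z, SSZ))))))))
  [20] S(S(S(S(S(S(S(add(SZ, mul(Z, SSZ)))))))))
  [21] S(S(S(S(S(S(S(S(add(Z, mul(Z, SSZ))))))))))
  [22] S(S(S(S(S(S(S(S(mul(Z, SSZ)))))))))
  [23] S^8(Z)

Term B:
  start: add(add(SZ, SZ), add(SSSZ, SSZ))
  [1] add(S(add(Z, SZ)), add(SSSZ, SSZ))
  [2] S(add(add(Z, SZ), add(SSSZ, SSZ)))
  [3] S(add(SZ, add(SSSZ, SSZ)))
  [4] S(S(add(Z, add(SSSZ, SSZ))))
  [5] S(S(add(SSSZ, SSZ)))
  [6] S(S(S(add(SSZ, SSZ))))
  [7] S(S(S(S(add(SZ, SSZ)))))
  [8] S(S(S(S(S(add(Z, SSZ))))))
  [9] S^7(Z)

Answer: DIFFERENT — A ⇓ S^8(Z), B ⇓ S^7(Z)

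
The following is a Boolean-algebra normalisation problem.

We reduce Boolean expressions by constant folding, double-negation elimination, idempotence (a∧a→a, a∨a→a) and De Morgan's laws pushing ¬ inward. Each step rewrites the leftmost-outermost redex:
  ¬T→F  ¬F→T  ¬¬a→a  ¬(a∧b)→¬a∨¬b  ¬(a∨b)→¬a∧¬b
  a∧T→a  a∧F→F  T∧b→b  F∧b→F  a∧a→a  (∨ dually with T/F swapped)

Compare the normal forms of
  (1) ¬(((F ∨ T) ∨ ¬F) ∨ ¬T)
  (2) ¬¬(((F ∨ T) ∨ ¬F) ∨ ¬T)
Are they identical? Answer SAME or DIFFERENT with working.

Answer: DIFFERENT — A ⇓ F, B ⇓ T

Derivation:
Term A:
  start: ¬(((F ∨ T) ∨ ¬F) ∨ ¬T)
  →1  ¬((F ∨ T) ∨ ¬F) ∧ ¬¬T
  →2  (¬(F ∨ T) ∧ ¬¬F) ∧ ¬¬T
  →3  ((¬F ∧ ¬T) ∧ ¬¬F) ∧ ¬¬T
  →4  ((T ∧ ¬T) ∧ ¬¬F) ∧ ¬¬T
  →5  (¬T ∧ ¬¬F) ∧ ¬¬T
  →6  (F ∧ ¬¬F) ∧ ¬¬T
  →7  F ∧ ¬¬T
  →8  F

Term B:
  start: ¬¬(((F ∨ T) ∨ ¬F) ∨ ¬T)
  →1  ((F ∨ T) ∨ ¬F) ∨ ¬T
  →2  (T ∨ ¬F) ∨ ¬T
  →3  T ∨ ¬T
  →4  T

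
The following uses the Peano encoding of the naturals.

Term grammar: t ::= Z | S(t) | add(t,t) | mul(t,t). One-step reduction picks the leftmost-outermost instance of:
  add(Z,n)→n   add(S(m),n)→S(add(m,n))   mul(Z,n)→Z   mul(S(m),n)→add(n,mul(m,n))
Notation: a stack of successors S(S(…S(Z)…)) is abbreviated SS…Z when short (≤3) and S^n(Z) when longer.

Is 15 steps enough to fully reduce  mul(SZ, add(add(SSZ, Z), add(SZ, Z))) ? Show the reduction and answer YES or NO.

Answer: YES — reaches normal form SSSZ in 14 ≤ 15 steps

Working:
  start: mul(SZ, add(add(SSZ, Z), add(SZ, Z)))
  step 1: add(add(add(SSZ, Z), add(SZ, Z)), mul(Z, add(add(SSZ, Z), add(SZ, Z))))
  step 2: add(add(S(add(SZ, Z)), add(SZ, Z)), mul(Z, add(add(SSZ, Z), add(SZ, Z))))
  step 3: add(S(add(add(SZ, Z), add(SZ, Z))), mul(Z, add(add(SSZ, Z), add(SZ, Z))))
  step 4: S(add(add(add(SZ, Z), add(SZ, Z)), mul(Z, add(add(SSZ, Z), add(SZ, Z)))))
  step 5: S(add(add(S(add(Z, Z)), add(SZ, Z)), mul(Z, add(add(SSZ, Z), add(SZ, Z)))))
  step 6: S(add(S(add(add(Z, Z), add(SZ, Z))), mul(Z, add(add(SSZ, Z), add(SZ, Z)))))
  step 7: S(S(add(add(add(Z, Z), add(SZ, Z)), mul(Z, add(add(SSZ, Z), add(SZ, Z))))))
  step 8: S(S(add(add(Z, add(SZ, Z)), mul(Z, add(add(SSZ, Z), add(SZ, Z))))))
  step 9: S(S(add(add(SZ, Z), mul(Z, add(add(SSZ, Z), add(SZ, Z))))))
  step 10: S(S(add(S(add(Z, Z)), mul(Z, add(add(SSZ, Z), add(SZ, Z))))))
  step 11: S(S(S(add(add(Z, Z), mul(Z, add(add(SSZ, Z), add(SZ, Z)))))))
  step 12: S(S(S(add(Z, mul(Z, add(add(SSZ, Z), add(SZ, Z)))))))
  step 13: S(S(S(mul(Z, add(add(SSZ, Z), add(SZ, Z))))))
  step 14: SSSZ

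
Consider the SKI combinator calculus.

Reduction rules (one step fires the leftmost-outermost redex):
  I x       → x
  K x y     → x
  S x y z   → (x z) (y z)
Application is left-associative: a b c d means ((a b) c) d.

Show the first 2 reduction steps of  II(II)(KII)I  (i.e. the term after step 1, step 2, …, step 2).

  start: II(II)(KII)I
  [1] I(II)(KII)I
  [2] II(KII)I

Answer: after 2 steps: II(KII)I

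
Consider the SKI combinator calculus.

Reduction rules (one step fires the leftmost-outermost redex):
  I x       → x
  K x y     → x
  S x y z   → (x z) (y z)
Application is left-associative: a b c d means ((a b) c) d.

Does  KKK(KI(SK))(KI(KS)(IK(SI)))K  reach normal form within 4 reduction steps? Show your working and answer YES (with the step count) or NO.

Answer: YES — reaches normal form K in 4 ≤ 4 steps

Working:
  start: KKK(KI(SK))(KI(KS)(IK(SI)))K
  →1  K(KI(SK))(KI(KS)(IK(SI)))K
  →2  KI(SK)K
  →3  IK
  →4  K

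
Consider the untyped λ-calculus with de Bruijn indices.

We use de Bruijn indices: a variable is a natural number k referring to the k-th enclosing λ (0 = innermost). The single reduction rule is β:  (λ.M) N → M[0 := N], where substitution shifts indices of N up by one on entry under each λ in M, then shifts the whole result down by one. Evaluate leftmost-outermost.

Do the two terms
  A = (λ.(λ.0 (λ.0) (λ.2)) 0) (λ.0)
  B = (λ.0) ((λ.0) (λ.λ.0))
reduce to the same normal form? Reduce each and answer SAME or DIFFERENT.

Term A:
  start: (λ.(λ.0 (λ.0) (λ.2)) 0) (λ.0)
  →1  (λ.0 (λ.0) (λ.λ.0)) (λ.0)
  →2  (λ.0) (λ.0) (λ.λ.0)
  →3  (λ.0) (λ.λ.0)
  →4  λ.λ.0

Term B:
  start: (λ.0) ((λ.0) (λ.λ.0))
  →1  (λ.0) (λ.λ.0)
  →2  λ.λ.0

Answer: SAME — A ⇓ λ.λ.0, B ⇓ λ.λ.0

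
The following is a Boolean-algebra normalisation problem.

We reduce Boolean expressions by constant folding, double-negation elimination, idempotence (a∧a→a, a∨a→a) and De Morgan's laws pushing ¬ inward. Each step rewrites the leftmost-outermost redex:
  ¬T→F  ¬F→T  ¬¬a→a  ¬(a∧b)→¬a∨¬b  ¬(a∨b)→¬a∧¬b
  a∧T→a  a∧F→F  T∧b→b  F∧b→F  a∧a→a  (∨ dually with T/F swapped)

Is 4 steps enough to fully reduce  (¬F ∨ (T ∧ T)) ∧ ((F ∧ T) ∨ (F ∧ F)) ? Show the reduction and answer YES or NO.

Answer: NO — after 4 steps the term is F ∨ (F ∧ F), not yet normal

Reduction:
  start: (¬F ∨ (T ∧ T)) ∧ ((F ∧ T) ∨ (F ∧ F))
  step 1: (T ∨ (T ∧ T)) ∧ ((F ∧ T) ∨ (F ∧ F))
  step 2: T ∧ ((F ∧ T) ∨ (F ∧ F))
  step 3: (F ∧ T) ∨ (F ∧ F)
  step 4: F ∨ (F ∧ F)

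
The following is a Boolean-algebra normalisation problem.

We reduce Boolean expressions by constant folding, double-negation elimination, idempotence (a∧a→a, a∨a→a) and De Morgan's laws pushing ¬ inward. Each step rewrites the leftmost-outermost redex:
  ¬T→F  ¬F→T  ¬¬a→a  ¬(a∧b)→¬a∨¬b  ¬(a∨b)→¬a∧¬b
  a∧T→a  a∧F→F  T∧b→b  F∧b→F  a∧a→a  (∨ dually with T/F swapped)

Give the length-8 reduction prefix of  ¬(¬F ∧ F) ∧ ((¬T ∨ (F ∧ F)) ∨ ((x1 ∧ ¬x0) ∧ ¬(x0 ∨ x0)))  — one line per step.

Answer: after 8 steps: F ∨ ((x1 ∧ ¬x0) ∧ ¬(x0 ∨ x0))

Working:
  start: ¬(¬F ∧ F) ∧ ((¬T ∨ (F ∧ F)) ∨ ((x1 ∧ ¬x0) ∧ ¬(x0 ∨ x0)))
  →1  (¬¬F ∨ ¬F) ∧ ((¬T ∨ (F ∧ F)) ∨ ((x1 ∧ ¬x0) ∧ ¬(x0 ∨ x0)))
  →2  (F ∨ ¬F) ∧ ((¬T ∨ (F ∧ F)) ∨ ((x1 ∧ ¬x0) ∧ ¬(x0 ∨ x0)))
  →3  ¬F ∧ ((¬T ∨ (F ∧ F)) ∨ ((x1 ∧ ¬x0) ∧ ¬(x0 ∨ x0)))
  →4  T ∧ ((¬T ∨ (F ∧ F)) ∨ ((x1 ∧ ¬x0) ∧ ¬(x0 ∨ x0)))
  →5  (¬T ∨ (F ∧ F)) ∨ ((x1 ∧ ¬x0) ∧ ¬(x0 ∨ x0))
  →6  (F ∨ (F ∧ F)) ∨ ((x1 ∧ ¬x0) ∧ ¬(x0 ∨ x0))
  →7  (F ∧ F) ∨ ((x1 ∧ ¬x0) ∧ ¬(x0 ∨ x0))
  →8  F ∨ ((x1 ∧ ¬x0) ∧ ¬(x0 ∨ x0))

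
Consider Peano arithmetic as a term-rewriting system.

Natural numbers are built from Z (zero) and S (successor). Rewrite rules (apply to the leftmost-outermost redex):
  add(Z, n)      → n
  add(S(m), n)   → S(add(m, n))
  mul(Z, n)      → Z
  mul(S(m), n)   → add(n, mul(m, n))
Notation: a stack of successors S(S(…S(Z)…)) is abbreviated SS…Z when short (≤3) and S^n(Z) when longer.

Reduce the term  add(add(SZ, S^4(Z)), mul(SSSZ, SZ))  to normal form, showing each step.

  start: add(add(SZ, S^4(Z)), mul(SSSZ, SZ))
  →1  add(S(add(Z, S^4(Z))), mul(SSSZ, SZ))
  →2  S(add(add(Z, S^4(Z)), mul(SSSZ, SZ)))
  →3  S(add(S^4(Z), mul(SSSZ, SZ)))
  →4  S(S(add(SSSZ, mul(SSSZ, SZ))))
  →5  S(S(S(add(SSZ, mul(SSSZ, SZ)))))
  →6  S(S(S(S(add(SZ, mul(SSSZ, SZ))))))
  →7  S(S(S(S(S(add(Z, mul(SSSZ, SZ)))))))
  →8  S(S(S(S(S(mul(SSSZ, SZ))))))
  →9  S(S(S(S(S(add(SZ, mul(SSZ, SZ)))))))
  →10  S(S(S(S(S(S(add(Z, mul(SSZ, SZ))))))))
  →11  S(S(S(S(S(S(mul(SSZ, SZ)))))))
  →12  S(S(S(S(S(S(add(SZ, mul(SZ, SZ))))))))
  →13  S(S(S(S(S(S(S(add(Z, mul(SZ, SZ)))))))))
  →14  S(S(S(S(S(S(S(mul(SZ, SZ))))))))
  →15  S(S(S(S(S(S(S(add(SZ, mul(Z, SZ)))))))))
  →16  S(S(S(S(S(S(S(S(add(Z, mul(Z, SZ))))))))))
  →17  S(S(S(S(S(S(S(S(mul(Z, SZ)))))))))
  →18  S^8(Z)

Answer: normal form = S^8(Z)  (in 18 steps)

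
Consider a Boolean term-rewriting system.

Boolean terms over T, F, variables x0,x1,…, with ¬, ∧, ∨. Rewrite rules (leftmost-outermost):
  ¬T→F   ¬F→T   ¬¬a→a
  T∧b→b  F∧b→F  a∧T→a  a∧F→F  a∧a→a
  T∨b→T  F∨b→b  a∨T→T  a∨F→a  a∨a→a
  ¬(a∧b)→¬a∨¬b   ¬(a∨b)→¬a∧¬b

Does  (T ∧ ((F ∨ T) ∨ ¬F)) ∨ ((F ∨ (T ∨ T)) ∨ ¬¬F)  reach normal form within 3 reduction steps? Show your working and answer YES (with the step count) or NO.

Answer: NO — after 3 steps the term is T ∨ ((F ∨ (T ∨ T)) ∨ ¬¬F), not yet normal

Working:
  start: (T ∧ ((F ∨ T) ∨ ¬F)) ∨ ((F ∨ (T ∨ T)) ∨ ¬¬F)
  [1] ((F ∨ T) ∨ ¬F) ∨ ((F ∨ (T ∨ T)) ∨ ¬¬F)
  [2] (T ∨ ¬F) ∨ ((F ∨ (T ∨ T)) ∨ ¬¬F)
  [3] T ∨ ((F ∨ (T ∨ T)) ∨ ¬¬F)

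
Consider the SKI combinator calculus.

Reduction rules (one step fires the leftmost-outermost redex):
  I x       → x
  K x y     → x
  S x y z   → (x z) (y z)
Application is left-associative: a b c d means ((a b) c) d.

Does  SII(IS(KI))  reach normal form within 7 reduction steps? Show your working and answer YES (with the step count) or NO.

Answer: YES — reaches normal form S(KI)(S(KI)) in 5 ≤ 7 steps

Working:
  start: SII(IS(KI))
  step 1: I(IS(KI))(I(IS(KI)))
  step 2: IS(KI)(I(IS(KI)))
  step 3: S(KI)(I(IS(KI)))
  step 4: S(KI)(IS(KI))
  step 5: S(KI)(S(KI))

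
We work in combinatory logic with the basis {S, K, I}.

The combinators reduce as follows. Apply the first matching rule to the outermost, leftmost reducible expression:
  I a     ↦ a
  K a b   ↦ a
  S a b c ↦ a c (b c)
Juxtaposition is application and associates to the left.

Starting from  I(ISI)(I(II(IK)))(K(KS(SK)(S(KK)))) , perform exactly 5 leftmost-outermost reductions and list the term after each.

  start: I(ISI)(I(II(IK)))(K(KS(SK)(S(KK))))
  →1  ISI(I(II(IK)))(K(KS(SK)(S(KK))))
  →2  SI(I(II(IK)))(K(KS(SK)(S(KK))))
  →3  I(K(KS(SK)(S(KK))))(I(II(IK))(K(KS(SK)(S(KK)))))
  →4  K(KS(SK)(S(KK)))(I(II(IK))(K(KS(SK)(S(KK)))))
  →5  KS(SK)(S(KK))

Answer: after 5 steps: KS(SK)(S(KK))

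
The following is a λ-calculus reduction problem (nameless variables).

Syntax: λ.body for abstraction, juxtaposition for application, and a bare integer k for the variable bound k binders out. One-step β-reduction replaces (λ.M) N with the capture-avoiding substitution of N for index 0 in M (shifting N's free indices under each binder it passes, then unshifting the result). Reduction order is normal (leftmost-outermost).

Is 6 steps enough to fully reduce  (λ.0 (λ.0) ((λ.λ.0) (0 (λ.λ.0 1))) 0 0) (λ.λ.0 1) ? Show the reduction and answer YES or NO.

Answer: NO — after 6 steps the term is (λ.λ.0 1) (λ.λ.0 1), not yet normal

Derivation:
  start: (λ.0 (λ.0) ((λ.λ.0) (0 (λ.λ.0 1))) 0 0) (λ.λ.0 1)
  [1] (λ.λ.0 1) (λ.0) ((λ.λ.0) ((λ.λ.0 1) (λ.λ.0 1))) (λ.λ.0 1) (λ.λ.0 1)
  [2] (λ.0 (λ.0)) ((λ.λ.0) ((λ.λ.0 1) (λ.λ.0 1))) (λ.λ.0 1) (λ.λ.0 1)
  [3] (λ.λ.0) ((λ.λ.0 1) (λ.λ.0 1)) (λ.0) (λ.λ.0 1) (λ.λ.0 1)
  [4] (λ.0) (λ.0) (λ.λ.0 1) (λ.λ.0 1)
  [5] (λ.0) (λ.λ.0 1) (λ.λ.0 1)
  [6] (λ.λ.0 1) (λ.λ.0 1)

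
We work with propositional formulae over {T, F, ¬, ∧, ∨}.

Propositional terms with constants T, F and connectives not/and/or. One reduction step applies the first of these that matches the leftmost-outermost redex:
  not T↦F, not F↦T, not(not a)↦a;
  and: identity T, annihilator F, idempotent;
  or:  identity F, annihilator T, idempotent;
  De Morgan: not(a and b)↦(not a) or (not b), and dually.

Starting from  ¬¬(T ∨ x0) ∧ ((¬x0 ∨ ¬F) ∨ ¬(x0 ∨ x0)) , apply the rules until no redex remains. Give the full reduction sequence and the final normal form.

Answer: normal form = T  (in 6 steps)

Reduction:
  start: ¬¬(T ∨ x0) ∧ ((¬x0 ∨ ¬F) ∨ ¬(x0 ∨ x0))
  →1  (T ∨ x0) ∧ ((¬x0 ∨ ¬F) ∨ ¬(x0 ∨ x0))
  →2  T ∧ ((¬x0 ∨ ¬F) ∨ ¬(x0 ∨ x0))
  →3  (¬x0 ∨ ¬F) ∨ ¬(x0 ∨ x0)
  →4  (¬x0 ∨ T) ∨ ¬(x0 ∨ x0)
  →5  T ∨ ¬(x0 ∨ x0)
  →6  T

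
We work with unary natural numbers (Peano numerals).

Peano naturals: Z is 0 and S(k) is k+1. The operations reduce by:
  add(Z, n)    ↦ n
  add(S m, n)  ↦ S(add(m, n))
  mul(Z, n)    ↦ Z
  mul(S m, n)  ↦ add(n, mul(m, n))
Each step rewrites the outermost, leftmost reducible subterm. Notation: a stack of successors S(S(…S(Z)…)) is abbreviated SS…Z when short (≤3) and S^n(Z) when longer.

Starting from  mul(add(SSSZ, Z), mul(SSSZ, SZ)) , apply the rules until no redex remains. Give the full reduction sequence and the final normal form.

Answer: normal form = S^9(Z)  (in 50 steps)

Reduction:
  start: mul(add(SSSZ, Z), mul(SSSZ, SZ))
  [1] mul(S(add(SSZ, Z)), mul(SSSZ, SZ))
  [2] add(mul(SSSZ, SZ), mul(add(SSZ, Z), mul(SSSZ, SZ)))
  [3] add(add(SZ, mul(SSZ, SZ)), mul(add(SSZ, Z), mul(SSSZ, SZ)))
  [4] add(S(add(Z, mul(SSZ, SZ))), mul(add(SSZ, Z), mul(SSSZ, SZ)))
  [5] S(add(add(Z, mul(SSZ, SZ)), mul(add(SSZ, Z), mul(SSSZ, SZ))))
  [6] S(add(mul(SSZ, SZ), mul(add(SSZ, Z), mul(SSSZ, SZ))))
  [7] S(add(add(SZ, mul(SZ, SZ)), mul(add(SSZ, Z), mul(SSSZ, SZ))))
  [8] S(add(S(add(Z, mul(SZ, SZ))), mul(add(SSZ, Z), mul(SSSZ, SZ))))
  [9] S(S(add(add(Z, mul(SZ, SZ)), mul(add(SSZ, Z), mul(SSSZ, SZ)))))
  [10] S(S(add(mul(SZ, SZ), mul(add(SSZ, Z), mul(SSSZ, SZ)))))
  [11] S(S(add(add(SZ, mul(Z, SZ)), mul(add(SSZ, Z), mul(SSSZ, SZ)))))
  [12] S(S(add(S(add(Z, mul(Z, SZ))), mul(add(SSZ, Z), mul(SSSZ, SZ)))))
  [13] S(S(S(add(add(Z, mul(Z, SZ)), mul(add(SSZ, Z), mul(SSSZ, SZ))))))
  [14] S(S(S(add(mul(Z, SZ), mul(add(SSZ, Z), mul(SSSZ, SZ))))))
  [15] S(S(S(add(Z, mul(add(SSZ, Z), mul(SSSZ, SZ))))))
  [16] S(S(S(mul(add(SSZ, Z), mul(SSSZ, SZ)))))
  [17] S(S(S(mul(S(add(SZ, Z)), mul(SSSZ, SZ)))))
  [18] S(S(S(add(mul(SSSZ, SZ), mul(add(SZ, Z), mul(SSSZ, SZ))))))
  [19] S(S(S(add(add(SZ, mul(SSZ, SZ)), mul(add(SZ, Z), mul(SSSZ, SZ))))))
  [20] S(S(S(add(S(add(Z, mul(SSZ, SZ))), mul(add(SZ, Z), mul(SSSZ, SZ))))))
  [21] S(S(S(S(add(add(Z, mul(SSZ, SZ)), mul(add(SZ, Z), mul(SSSZ, SZ)))))))
  [22] S(S(S(S(add(mul(SSZ, SZ), mul(add(SZ, Z), mul(SSSZ, SZ)))))))
  [23] S(S(S(S(add(add(SZ, mul(SZ, SZ)), mul(add(SZ, Z), mul(SSSZ, SZ)))))))
  [24] S(S(S(S(add(S(add(Z, mul(SZ, SZ))), mul(add(SZ, Z), mul(SSSZ, SZ)))))))
  [25] S(S(S(S(S(add(add(Z, mul(SZ, SZ)), mul(add(SZ, Z), mul(SSSZ, SZ))))))))
  [26] S(S(S(S(S(add(mul(SZ, SZ), mul(add(SZ, Z), mul(SSSZ, SZ))))))))
  [27] S(S(S(S(S(add(add(SZ, mul(Z, SZ)), mul(add(SZ, Z), mul(SSSZ, SZ))))))))
  [28] S(S(S(S(S(add(S(add(Z, mul(Z, SZ))), mul(add(SZ, Z), mul(SSSZ, SZ))))))))
  [29] S(S(S(S(S(S(add(add(Z, mul(Z, SZ)), mul(add(SZ, Z), mul(SSSZ, SZ)))))))))
  [30] S(S(S(S(S(S(add(mul(Z, SZ), mul(add(SZ, Z), mul(SSSZ, SZ)))))))))
  [31] S(S(S(S(S(S(add(Z, mul(add(SZ, Z), mul(SSSZ, SZ)))))))))
  [32] S(S(S(S(S(S(mul(add(SZ, Z), mul(SSSZ, SZ))))))))
  [33] S(S(S(S(S(S(mul(S(add(Z, Z)), mul(SSSZ, SZ))))))))
  [34] S(S(S(S(S(S(add(mul(SSSZ, SZ), mul(add(Z, Z), mul(SSSZ, SZ)))))))))
  [35] S(S(S(S(S(S(add(add(SZ, mul(SSZ, SZ)), mul(add(Z, Z), mul(SSSZ, SZ)))))))))
  [36] S(S(S(S(S(S(add(S(add(Z, mul(SSZ, SZ))), mul(add(Z, Z), mul(SSSZ, SZ)))))))))
  [37] S(S(S(S(S(S(S(add(add(Z, mul(SSZ, SZ)), mul(add(Z, Z), mul(SSSZ, SZ))))))))))
  [38] S(S(S(S(S(S(S(add(mul(SSZ, SZ), mul(add(Z, Z), mul(SSSZ, SZ))))))))))
  [39] S(S(S(S(S(S(S(add(add(SZ, mul(SZ, SZ)), mul(add(Z, Z), mul(SSSZ, SZ))))))))))
  [40] S(S(S(S(S(S(S(add(S(add(Z, mul(SZ, SZ))), mul(add(Z, Z), mul(SSSZ, SZ))))))))))
  [41] S(S(S(S(S(S(S(S(add(add(Z, mul(SZ, SZ)), mul(add(Z, Z), mul(SSSZ, SZ)))))))))))
  [42] S(S(S(S(S(S(S(S(add(mul(SZ, SZ), mul(add(Z, Z), mul(SSSZ, SZ)))))))))))
  [43] S(S(S(S(S(S(S(S(add(add(SZ, mul(Z, SZ)), mul(add(Z, Z), mul(SSSZ, SZ)))))))))))
  [44] S(S(S(S(S(S(S(S(add(S(add(Z, mul(Z, SZ))), mul(add(Z, Z), mul(SSSZ, SZ)))))))))))
  [45] S(S(S(S(S(S(S(S(S(add(add(Z, mul(Z, SZ)), mul(add(Z, Z), mul(SSSZ, SZ))))))))))))
  [46] S(S(S(S(S(S(S(S(S(add(mul(Z, SZ), mul(add(Z, Z), mul(SSSZ, SZ))))))))))))
  [47] S(S(S(S(S(S(S(S(S(add(Z, mul(add(Z, Z), mul(SSSZ, SZ))))))))))))
  [48] S(S(S(S(S(S(S(S(S(mul(add(Z, Z), mul(SSSZ, SZ)))))))))))
  [49] S(S(S(S(S(S(S(S(S(mul(Z, mul(SSSZ, SZ)))))))))))
  [50] S^9(Z)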